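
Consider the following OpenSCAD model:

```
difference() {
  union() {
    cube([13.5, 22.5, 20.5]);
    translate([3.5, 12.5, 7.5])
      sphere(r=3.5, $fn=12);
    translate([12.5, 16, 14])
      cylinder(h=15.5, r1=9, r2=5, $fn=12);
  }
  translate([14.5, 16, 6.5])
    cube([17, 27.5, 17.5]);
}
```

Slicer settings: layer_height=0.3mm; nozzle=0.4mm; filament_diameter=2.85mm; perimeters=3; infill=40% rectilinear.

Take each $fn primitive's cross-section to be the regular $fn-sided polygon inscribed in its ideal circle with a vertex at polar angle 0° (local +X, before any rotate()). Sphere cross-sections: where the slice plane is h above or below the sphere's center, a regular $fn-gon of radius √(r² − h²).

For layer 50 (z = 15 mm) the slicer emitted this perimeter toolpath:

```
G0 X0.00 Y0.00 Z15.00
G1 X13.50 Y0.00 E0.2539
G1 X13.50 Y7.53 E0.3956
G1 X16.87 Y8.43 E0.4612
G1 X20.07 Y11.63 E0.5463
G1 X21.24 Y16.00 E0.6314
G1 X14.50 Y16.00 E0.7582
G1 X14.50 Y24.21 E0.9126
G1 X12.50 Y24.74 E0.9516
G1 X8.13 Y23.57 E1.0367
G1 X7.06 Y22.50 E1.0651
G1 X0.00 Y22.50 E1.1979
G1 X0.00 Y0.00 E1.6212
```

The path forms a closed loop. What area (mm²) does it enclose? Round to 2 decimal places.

370.69 mm²

Apply the shoelace formula to the sequence of (X, Y) vertices; enclosed area = 370.69 mm².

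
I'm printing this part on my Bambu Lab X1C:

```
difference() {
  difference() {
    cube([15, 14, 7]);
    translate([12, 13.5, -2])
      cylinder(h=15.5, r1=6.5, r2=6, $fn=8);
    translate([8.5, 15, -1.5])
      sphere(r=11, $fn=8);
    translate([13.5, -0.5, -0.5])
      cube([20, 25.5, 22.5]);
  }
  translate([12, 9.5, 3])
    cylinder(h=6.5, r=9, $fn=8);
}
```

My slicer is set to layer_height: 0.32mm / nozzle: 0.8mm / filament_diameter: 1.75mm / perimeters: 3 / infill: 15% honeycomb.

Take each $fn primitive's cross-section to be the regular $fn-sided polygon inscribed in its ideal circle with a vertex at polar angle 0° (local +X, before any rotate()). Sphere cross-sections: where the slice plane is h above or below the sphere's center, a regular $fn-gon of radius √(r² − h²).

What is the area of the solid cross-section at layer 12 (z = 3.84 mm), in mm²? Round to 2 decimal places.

At z = 3.84 mm: the cube is present — its section is the full 15×14 rectangle (area 210.00 mm²); the cone at (12, 13.5) contributes a regular 8-gon of circumradius 6.312 (interpolated between r1=6.5 and r2=6 at t=0.377) (area = (8/2)·6.312²·sin(360°/8) = 112.67 mm²); the r=11 sphere at (8.5, 15) slices to a regular 8-gon of circumradius 9.617 (√(r²−h²) with h=5.34 from center) (area = (8/2)·9.617²·sin(360°/8) = 261.59 mm²); the 20×25.5 cube at (13.5, -0.5) contributes its full rectangle (area 510.00 mm²); After the difference (first − rest): starting from the 15×14 cube (210.00 mm²), the cone at (12, 13.5) partially overlaps it — only the 49.84 mm² overlap (of its 112.67 mm²) is removed, clipping the outline; the r=11 sphere at (8.5, 15) partially overlaps it — only the 52.81 mm² overlap (of its 261.59 mm²) is removed, clipping the outline; the 20×25.5 cube at (13.5, -0.5) partially overlaps it — only the 11.65 mm² overlap (of its 510.00 mm²) is removed, clipping the outline — area = 95.70 mm²; the cylinder at (12, 9.5): section is a regular 8-gon, circumradius r=9 (area = (8/2)·9.000²·sin(360°/8) = 229.10 mm²); Subtracting the remaining from the first: starting from the result so far (95.70 mm²), the r=9 cylinder at (12, 9.5) partially overlaps it — only the 39.37 mm² overlap (of its 229.10 mm²) is removed, clipping the outline — area = 56.33 mm². Overall, the cross-section is a single solid region. Net area = 56.33 mm².

56.33 mm²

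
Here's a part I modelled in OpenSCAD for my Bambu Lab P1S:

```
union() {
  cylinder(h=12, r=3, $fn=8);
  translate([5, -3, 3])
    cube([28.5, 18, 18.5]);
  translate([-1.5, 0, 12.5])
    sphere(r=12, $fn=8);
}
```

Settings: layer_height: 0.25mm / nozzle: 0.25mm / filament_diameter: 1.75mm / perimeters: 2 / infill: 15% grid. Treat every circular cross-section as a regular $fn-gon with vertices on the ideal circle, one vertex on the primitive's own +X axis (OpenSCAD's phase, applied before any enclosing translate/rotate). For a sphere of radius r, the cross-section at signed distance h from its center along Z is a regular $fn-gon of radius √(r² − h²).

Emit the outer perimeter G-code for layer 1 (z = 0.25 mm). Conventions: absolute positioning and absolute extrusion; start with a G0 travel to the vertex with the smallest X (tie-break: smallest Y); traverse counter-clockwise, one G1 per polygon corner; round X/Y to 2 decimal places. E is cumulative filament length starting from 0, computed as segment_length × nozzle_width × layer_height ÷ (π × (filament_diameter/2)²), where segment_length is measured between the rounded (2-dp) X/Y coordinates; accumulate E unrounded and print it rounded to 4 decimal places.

At z = 0.25 mm: the cylinder: section is a regular 8-gon, circumradius r=3; the cube at (5, -3) is not intersected at this z (z outside [3, 21.5]); the sphere at (-1.5, 0) is not intersected at this z (|z−center|=12.250 > r=12); Taking the union: only the r=3 cylinder is present, so the union is just that shape — 1 connected region. The outline is a single polygon with 8 vertices. Extrusion per mm of travel: 0.25 × 0.25 / (π × 0.875²) = 0.025984. Accumulating E over each segment gives final E = 0.4772.

G0 X-3.00 Y0.00 Z0.25
G1 X-2.12 Y-2.12 E0.0596
G1 X0.00 Y-3.00 E0.1193
G1 X2.12 Y-2.12 E0.1789
G1 X3.00 Y0.00 E0.2386
G1 X2.12 Y2.12 E0.2982
G1 X0.00 Y3.00 E0.3579
G1 X-2.12 Y2.12 E0.4175
G1 X-3.00 Y0.00 E0.4772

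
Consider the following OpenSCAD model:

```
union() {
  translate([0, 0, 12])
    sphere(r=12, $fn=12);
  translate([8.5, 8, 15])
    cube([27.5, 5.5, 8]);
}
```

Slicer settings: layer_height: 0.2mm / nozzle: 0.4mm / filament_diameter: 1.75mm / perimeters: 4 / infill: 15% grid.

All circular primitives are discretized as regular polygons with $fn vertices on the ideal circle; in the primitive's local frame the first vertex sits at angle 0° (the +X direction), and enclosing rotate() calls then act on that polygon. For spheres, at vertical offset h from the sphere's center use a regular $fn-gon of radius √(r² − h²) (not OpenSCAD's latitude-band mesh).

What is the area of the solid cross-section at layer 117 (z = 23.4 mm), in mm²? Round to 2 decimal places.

42.12 mm²

At z = 23.4 mm: the sphere: section is a regular 12-gon, circumradius = √(r²−h²) = √(12²−11.4²) = 3.747 (area = (12/2)·3.747²·sin(360°/12) = 42.12 mm²); the cube at (8.5, 8) is not intersected at this z (z outside [15, 23]); Combining (union): only the r=12 sphere is present, so the union is just that shape — area = 42.12 mm². Overall, the cross-section is a single solid region. Net area = 42.12 mm².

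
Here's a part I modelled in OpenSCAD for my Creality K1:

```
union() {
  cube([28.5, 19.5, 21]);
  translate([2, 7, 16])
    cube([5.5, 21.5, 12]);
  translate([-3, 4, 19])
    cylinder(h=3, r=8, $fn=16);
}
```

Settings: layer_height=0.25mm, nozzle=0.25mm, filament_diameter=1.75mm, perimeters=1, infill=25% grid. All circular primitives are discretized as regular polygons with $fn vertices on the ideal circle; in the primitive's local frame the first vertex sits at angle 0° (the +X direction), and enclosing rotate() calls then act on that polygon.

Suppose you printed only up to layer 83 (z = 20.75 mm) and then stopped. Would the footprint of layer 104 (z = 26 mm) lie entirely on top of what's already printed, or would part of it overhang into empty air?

entirely on top

Compare the two slices. At z = 20.75: the 28.5×19.5 cube contributes its full rectangle (area 555.75 mm²); the cube at (2, 7) (footprint 5.5×21.5) is included at this height (area 118.25 mm²); the r=8 cylinder at (-3, 4) gives a regular 16-gon of circumradius 8 (constant along its height) (area = (16/2)·8.000²·sin(360°/16) = 195.93 mm²); Merging all regions: the regions partially overlap — summed areas 869.93 mm² minus the doubly-counted overlap 112.83 mm² gives 757.10 mm² — area = 757.10 mm². At z = 26: the cube is not intersected at this z (z outside [0, 21]); the 5.5×21.5 cube at (2, 7) contributes its full rectangle (area 118.25 mm²); the cylinder at (-3, 4) is absent (z outside [19, 22]); Combining (union): only the 5.5×21.5 cube at (2, 7) is present, so the union is just that shape — area = 118.25 mm². Checking containment: the cross-section at z = 26 is a subset of the cross-section at z = 20.75.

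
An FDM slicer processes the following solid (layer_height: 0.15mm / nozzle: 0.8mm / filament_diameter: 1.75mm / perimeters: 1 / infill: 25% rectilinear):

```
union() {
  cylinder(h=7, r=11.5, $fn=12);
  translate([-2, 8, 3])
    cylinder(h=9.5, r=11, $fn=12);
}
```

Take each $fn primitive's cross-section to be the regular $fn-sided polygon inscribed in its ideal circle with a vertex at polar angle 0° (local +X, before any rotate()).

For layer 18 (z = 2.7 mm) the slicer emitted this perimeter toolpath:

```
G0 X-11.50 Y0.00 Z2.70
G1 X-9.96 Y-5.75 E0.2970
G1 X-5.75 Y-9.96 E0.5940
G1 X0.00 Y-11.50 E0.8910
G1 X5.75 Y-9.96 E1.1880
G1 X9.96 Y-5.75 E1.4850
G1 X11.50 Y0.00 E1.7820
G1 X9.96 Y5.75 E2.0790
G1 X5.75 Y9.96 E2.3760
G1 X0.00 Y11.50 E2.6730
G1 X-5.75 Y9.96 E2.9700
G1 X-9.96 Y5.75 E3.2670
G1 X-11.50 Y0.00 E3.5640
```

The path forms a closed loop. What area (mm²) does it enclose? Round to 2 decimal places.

Apply the shoelace formula to the sequence of (X, Y) vertices; enclosed area = 396.78 mm².

396.78 mm²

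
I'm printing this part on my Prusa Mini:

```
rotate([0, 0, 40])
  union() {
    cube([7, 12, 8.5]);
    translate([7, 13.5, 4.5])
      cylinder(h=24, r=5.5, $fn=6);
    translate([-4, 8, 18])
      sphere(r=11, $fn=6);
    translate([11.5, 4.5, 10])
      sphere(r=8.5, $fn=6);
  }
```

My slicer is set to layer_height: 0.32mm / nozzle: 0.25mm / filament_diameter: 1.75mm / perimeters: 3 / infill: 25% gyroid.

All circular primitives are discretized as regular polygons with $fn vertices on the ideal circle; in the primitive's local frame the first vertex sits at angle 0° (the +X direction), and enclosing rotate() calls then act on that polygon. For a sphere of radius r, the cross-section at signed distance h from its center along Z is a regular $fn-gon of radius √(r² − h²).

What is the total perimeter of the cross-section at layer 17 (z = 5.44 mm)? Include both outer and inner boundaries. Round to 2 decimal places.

70.44 mm

At z = 5.44 mm: the cube is present — its section is the full 7×12 rectangle (perimeter 38.00 mm); the r=5.5 cylinder at (7, 13.5) contributes a regular 6-gon of circumradius 5.5 (perimeter = 2·6·5.500·sin(180°/6) = 33.00 mm); the sphere at (-4, 8) is absent (|z−center|=12.560 > r=11); the sphere at (11.5, 4.5): section is a regular 6-gon, circumradius = √(r²−h²) = √(8.5²−4.56²) = 7.173 (perimeter = 2·6·7.173·sin(180°/6) = 43.04 mm); Merging all regions: the regions partially overlap (shared area 30.26 mm²), so the edge portions inside another operand are dropped and the merged outline is re-measured after clipping — boundary = 70.44 mm; (rotated 40° about Z; rotation is an isometry so areas/perimeters/island counts are preserved). Overall, the cross-section is a single solid region. Total boundary length (outer) = 70.44 mm.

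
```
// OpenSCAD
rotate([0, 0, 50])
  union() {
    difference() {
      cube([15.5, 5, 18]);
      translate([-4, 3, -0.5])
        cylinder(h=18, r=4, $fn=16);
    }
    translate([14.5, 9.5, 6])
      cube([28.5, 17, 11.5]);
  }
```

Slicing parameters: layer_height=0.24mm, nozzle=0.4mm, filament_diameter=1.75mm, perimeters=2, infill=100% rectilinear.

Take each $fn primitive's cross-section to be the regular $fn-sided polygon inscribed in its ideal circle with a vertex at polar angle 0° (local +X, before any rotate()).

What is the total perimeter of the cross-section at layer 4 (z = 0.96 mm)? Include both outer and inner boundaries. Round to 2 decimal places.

At z = 0.96 mm: the cube is present — its section is the full 15.5×5 rectangle (perimeter 41.00 mm); the r=4 cylinder at (-4, 3) contributes a regular 16-gon of circumradius 4 (perimeter = 2·16·4.000·sin(180°/16) = 24.97 mm); Taking the first minus the rest: starting from the 15.5×5 cube, the r=4 cylinder at (-4, 3) misses the remaining region (no effect) — boundary = 41.00 mm; the cube at (14.5, 9.5) is absent (z outside [6, 17.5]); Taking the union: only the result so far is present, so the union is just that shape — boundary = 41.00 mm; (whole slice rotated 50° about Z — lengths, areas and connectivity unchanged). Overall, the cross-section is a single solid region. Total boundary length (outer) = 41.00 mm.

41.00 mm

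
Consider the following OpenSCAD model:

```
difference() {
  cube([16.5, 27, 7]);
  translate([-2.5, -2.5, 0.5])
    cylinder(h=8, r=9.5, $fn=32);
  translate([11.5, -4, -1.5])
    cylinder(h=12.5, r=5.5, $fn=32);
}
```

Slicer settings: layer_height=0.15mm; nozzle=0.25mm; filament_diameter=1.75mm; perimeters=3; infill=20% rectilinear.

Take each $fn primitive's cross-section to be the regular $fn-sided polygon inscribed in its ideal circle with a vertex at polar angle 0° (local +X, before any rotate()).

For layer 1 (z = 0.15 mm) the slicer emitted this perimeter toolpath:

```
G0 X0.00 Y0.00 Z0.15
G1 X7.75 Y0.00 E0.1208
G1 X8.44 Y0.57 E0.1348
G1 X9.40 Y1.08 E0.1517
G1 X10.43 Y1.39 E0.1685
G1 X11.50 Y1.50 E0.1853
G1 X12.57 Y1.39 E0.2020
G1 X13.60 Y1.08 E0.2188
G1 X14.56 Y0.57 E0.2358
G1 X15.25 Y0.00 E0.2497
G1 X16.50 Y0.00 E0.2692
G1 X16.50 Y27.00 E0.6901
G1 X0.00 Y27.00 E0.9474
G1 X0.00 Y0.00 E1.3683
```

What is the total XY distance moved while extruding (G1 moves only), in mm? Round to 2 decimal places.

Sum the Euclidean lengths of each G1 segment: total = 87.77 mm.

87.77 mm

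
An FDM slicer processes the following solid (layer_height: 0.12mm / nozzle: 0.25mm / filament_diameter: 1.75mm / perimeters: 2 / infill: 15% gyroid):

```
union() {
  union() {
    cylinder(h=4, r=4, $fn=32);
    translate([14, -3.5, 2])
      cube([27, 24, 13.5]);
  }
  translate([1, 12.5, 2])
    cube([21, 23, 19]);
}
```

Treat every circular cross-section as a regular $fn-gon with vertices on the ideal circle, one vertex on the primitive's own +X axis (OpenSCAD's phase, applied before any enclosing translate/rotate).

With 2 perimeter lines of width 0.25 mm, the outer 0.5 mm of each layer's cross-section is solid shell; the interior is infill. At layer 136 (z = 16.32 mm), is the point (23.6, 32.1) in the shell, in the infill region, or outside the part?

outside

At z = 16.32 mm: the cylinder is not intersected at this z (z outside [0, 4]); the cube at (14, -3.5) is absent (z outside [2, 15.5]); Merging all regions: nothing is present at this height; the cube at (1, 12.5) (footprint 21×23) is included at this height; Taking the union: only the 21×23 cube at (1, 12.5) is present, so the union is just that shape — 1 connected region. Overall, the cross-section is a single solid region. The nearest boundary edge runs (22.00, 12.50)→(22.00, 35.50); distance from the point to it = 1.60 mm. The point is not inside any of the regions above, so it lies outside the cross-section (1.60 mm from the nearest boundary).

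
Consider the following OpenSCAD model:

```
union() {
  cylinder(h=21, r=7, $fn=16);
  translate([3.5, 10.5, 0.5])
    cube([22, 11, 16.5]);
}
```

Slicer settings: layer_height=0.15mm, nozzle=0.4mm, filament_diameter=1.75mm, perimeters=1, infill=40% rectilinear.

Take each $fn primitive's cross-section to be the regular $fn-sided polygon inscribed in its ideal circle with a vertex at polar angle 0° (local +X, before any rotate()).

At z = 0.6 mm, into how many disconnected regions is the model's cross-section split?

2

At z = 0.6 mm: the cylinder: section is a regular 16-gon, circumradius r=7; the 22×11 cube at (3.5, 10.5) contributes its full rectangle; Combining (union): the 2 present regions are separate (no shared area or edge), so areas and boundary lengths simply add and each stays a separate island — 2 connected regions. The result has 2 disconnected regions.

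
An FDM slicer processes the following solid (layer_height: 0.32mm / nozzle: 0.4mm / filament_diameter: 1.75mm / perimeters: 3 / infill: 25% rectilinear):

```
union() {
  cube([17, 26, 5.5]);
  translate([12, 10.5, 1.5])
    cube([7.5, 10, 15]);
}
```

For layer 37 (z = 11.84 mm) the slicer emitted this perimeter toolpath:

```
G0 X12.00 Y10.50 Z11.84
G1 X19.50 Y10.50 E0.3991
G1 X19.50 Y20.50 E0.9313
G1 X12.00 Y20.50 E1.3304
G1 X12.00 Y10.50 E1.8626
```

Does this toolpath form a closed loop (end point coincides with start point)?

Start point (G0): (12.00, 10.50). End point (last G1): the path returns to the start — closed.

yes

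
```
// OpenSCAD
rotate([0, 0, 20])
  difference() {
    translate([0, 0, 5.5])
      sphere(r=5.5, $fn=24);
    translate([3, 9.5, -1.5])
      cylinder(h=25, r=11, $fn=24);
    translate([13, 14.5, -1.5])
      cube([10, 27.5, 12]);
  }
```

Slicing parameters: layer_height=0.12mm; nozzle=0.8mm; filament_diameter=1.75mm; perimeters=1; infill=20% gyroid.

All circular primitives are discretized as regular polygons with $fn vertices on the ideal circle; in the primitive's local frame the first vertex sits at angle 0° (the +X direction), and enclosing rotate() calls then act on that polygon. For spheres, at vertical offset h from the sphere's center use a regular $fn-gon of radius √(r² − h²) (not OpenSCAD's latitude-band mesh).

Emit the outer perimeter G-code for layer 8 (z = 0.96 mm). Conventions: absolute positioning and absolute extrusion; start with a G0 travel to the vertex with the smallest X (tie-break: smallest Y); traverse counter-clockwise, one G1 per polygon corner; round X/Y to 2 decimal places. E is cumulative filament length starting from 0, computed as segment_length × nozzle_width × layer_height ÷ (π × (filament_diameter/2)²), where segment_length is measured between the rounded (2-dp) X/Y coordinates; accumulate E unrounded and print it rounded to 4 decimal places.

At z = 0.96 mm: the r=5.5 sphere contributes a regular 24-gon of circumradius √(5.5²−4.54²) = 3.105; the cylinder at (3, 9.5): section is a regular 24-gon, circumradius r=11; the cube at (13, 14.5) (footprint 10×27.5) is included at this height; After the difference (first − rest): starting from the r=5.5 sphere, the r=11 cylinder at (3, 9.5) partially overlaps it — only the 20.06 mm² overlap (of its 375.81 mm²) is removed, clipping the outline; the 10×27.5 cube at (13, 14.5) misses the remaining region (no effect) — 1 connected region; (rotated 20° about Z; rotation is an isometry so areas/perimeters/island counts are preserved). The outline is a single polygon with 15 vertices. Extrusion per mm of travel: 0.8 × 0.12 / (π × 0.875²) = 0.039912. Accumulating E over each segment gives final E = 0.5892.

G0 X-3.00 Y-0.67 Z0.96
G1 X-2.92 Y-1.06 E0.0159
G1 X-2.54 Y-1.78 E0.0484
G1 X-2.00 Y-2.38 E0.0806
G1 X-1.31 Y-2.81 E0.1131
G1 X-0.54 Y-3.06 E0.1454
G1 X0.27 Y-3.09 E0.1777
G1 X1.06 Y-2.92 E0.2100
G1 X1.78 Y-2.54 E0.2425
G1 X2.38 Y-2.00 E0.2747
G1 X2.81 Y-1.31 E0.3071
G1 X3.06 Y-0.54 E0.3394
G1 X3.06 Y-0.44 E0.3434
G1 X0.53 Y-1.01 E0.4469
G1 X-2.34 Y-0.88 E0.5616
G1 X-3.00 Y-0.67 E0.5892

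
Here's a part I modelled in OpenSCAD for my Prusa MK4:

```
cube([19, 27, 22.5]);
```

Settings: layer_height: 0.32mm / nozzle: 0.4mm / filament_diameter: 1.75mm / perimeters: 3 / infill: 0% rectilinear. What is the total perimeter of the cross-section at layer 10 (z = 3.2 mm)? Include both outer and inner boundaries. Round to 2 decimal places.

92.00 mm

At z = 3.2 mm: the cube (footprint 19×27) is included at this height (perimeter 92.00 mm). Overall, the cross-section is a single solid region. Total boundary length (outer) = 92.00 mm.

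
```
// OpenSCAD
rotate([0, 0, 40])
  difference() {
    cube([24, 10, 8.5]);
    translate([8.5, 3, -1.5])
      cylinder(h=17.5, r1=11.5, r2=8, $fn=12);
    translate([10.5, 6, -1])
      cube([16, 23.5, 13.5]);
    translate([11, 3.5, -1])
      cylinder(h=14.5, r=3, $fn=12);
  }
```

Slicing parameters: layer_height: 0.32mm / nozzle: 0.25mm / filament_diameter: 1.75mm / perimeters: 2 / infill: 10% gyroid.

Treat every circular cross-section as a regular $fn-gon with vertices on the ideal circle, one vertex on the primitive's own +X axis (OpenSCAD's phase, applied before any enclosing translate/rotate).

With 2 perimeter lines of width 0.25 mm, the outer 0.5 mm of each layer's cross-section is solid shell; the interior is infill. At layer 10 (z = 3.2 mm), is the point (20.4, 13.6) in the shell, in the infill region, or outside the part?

outside

At z = 3.2 mm: the 24×10 cube contributes its full rectangle; the cone at (8.5, 3) contributes a regular 12-gon of circumradius 10.560 (interpolated between r1=11.5 and r2=8 at t=0.269); the 16×23.5 cube at (10.5, 6) contributes its full rectangle; the r=3 cylinder at (11, 3.5) gives a regular 12-gon of circumradius 3 (constant along its height); Taking the first minus the rest: starting from the 24×10 cube, the cone at (8.5, 3) partially overlaps it — only the 181.17 mm² overlap (of its 334.54 mm²) is removed, clipping the outline; the 16×23.5 cube at (10.5, 6) partially overlaps it — only the 26.20 mm² overlap (of its 376.00 mm²) is removed, clipping the outline; the r=3 cylinder at (11, 3.5) misses the remaining region (no effect) — 2 connected regions; (rotated 40° about Z; rotation is an isometry so areas/perimeters/island counts are preserved). Overall, the cross-section has 2 separate islands. Undo the 40° rotation: the query point maps to (24.369, -2.695) in the un-rotated model frame. The nearest boundary edge runs (24.00, 6.00)→(24.00, 0.00); distance from the point to it = 2.72 mm. The point is not inside any of the regions above, so it lies outside the cross-section (2.72 mm from the nearest boundary).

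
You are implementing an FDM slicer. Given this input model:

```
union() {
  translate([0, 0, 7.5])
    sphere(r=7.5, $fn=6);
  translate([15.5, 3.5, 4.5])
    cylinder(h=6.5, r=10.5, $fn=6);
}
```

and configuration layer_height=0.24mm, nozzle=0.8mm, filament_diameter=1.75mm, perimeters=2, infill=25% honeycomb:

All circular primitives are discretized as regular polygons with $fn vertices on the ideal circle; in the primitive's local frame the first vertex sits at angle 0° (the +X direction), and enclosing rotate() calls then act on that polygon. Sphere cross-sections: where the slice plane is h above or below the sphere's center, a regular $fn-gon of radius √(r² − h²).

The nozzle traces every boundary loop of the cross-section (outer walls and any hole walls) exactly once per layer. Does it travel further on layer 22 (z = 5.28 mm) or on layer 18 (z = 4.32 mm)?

layer 22 (z = 5.28 mm)

Layer 22 (z = 5.28): the r=7.5 sphere slices to a regular 6-gon of circumradius 7.164 (√(r²−h²) with h=2.22 from center) (perimeter = 2·6·7.164·sin(180°/6) = 42.98 mm); the r=10.5 cylinder at (15.5, 3.5) contributes a regular 6-gon of circumradius 10.5 (perimeter = 2·6·10.500·sin(180°/6) = 63.00 mm); Merging all regions: the regions partially overlap (shared area 0.52 mm²), so the edge portions inside another operand are dropped and the merged outline is re-measured after clipping — boundary = 97.33 mm. So its perimeter = 97.33 mm. Layer 18 (z = 4.32): the r=7.5 sphere contributes a regular 6-gon of circumradius √(7.5²−3.18²) = 6.792 (perimeter = 2·6·6.792·sin(180°/6) = 40.75 mm); the cylinder at (15.5, 3.5) is absent (z outside [4.5, 11]); Merging all regions: only the r=7.5 sphere is present, so the union is just that shape — boundary = 40.75 mm. So its perimeter = 40.75 mm. Layer 22 is larger (97.33 vs 40.75 mm).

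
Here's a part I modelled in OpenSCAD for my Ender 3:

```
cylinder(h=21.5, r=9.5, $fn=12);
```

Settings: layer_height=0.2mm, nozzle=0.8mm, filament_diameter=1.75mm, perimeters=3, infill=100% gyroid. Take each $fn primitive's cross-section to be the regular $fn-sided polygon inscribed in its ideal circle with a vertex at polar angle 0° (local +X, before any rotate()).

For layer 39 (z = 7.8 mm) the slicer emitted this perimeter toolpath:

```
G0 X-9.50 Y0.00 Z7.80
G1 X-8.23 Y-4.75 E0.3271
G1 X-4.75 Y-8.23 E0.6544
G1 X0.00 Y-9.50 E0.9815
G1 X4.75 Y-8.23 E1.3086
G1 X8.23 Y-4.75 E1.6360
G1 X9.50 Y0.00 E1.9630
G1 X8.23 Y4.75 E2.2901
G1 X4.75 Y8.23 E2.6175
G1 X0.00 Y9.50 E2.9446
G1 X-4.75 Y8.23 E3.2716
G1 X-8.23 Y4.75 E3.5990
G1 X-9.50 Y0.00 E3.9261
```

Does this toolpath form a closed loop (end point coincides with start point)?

Start point (G0): (-9.50, 0.00). End point (last G1): the path returns to the start — closed.

yes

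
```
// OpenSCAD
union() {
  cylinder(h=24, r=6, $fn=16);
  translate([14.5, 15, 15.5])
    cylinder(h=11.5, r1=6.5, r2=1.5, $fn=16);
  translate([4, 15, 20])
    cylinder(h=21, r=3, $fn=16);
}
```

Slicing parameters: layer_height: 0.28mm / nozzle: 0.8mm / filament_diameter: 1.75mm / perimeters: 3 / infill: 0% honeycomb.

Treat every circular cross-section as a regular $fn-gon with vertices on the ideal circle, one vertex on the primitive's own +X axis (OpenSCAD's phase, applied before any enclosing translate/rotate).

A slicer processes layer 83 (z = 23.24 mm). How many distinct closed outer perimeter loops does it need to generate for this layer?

3

At z = 23.24 mm: the cylinder: section is a regular 16-gon, circumradius r=6; the cone at (14.5, 15) (r1=6.5→r2=1.5) has section circumradius 3.135 here — a regular 16-gon; the r=3 cylinder at (4, 15) gives a regular 16-gon of circumradius 3 (constant along its height); Taking the union: the 3 present regions are separate (no shared area or edge), so areas and boundary lengths simply add and each stays a separate island — 3 connected regions. The result has 3 disconnected regions.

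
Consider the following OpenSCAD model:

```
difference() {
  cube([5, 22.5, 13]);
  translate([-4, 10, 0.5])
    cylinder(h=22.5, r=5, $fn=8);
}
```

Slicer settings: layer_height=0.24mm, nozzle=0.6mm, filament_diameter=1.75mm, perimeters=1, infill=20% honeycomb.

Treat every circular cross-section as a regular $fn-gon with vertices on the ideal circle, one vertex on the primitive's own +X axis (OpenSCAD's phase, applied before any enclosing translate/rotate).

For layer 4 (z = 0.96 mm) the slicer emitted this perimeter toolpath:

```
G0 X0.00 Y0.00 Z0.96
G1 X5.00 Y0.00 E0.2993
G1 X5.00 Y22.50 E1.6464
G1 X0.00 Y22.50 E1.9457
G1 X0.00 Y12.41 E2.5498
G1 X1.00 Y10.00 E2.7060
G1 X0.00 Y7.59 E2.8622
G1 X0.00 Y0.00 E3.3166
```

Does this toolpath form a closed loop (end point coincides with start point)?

Start point (G0): (0.00, 0.00). End point (last G1): the path returns to the start — closed.

yes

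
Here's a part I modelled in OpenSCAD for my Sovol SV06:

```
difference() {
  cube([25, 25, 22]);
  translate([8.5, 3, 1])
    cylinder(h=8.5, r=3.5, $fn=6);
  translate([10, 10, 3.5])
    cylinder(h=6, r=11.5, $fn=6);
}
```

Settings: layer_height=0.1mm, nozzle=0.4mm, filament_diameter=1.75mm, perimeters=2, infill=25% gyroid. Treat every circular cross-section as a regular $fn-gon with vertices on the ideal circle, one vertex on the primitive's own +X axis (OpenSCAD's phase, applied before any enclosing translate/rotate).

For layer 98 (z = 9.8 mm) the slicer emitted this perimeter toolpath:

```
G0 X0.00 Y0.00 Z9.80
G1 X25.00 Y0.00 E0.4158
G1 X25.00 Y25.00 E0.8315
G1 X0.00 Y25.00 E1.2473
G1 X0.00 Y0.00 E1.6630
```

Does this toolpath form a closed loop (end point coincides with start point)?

Start point (G0): (0.00, 0.00). End point (last G1): the path returns to the start — closed.

yes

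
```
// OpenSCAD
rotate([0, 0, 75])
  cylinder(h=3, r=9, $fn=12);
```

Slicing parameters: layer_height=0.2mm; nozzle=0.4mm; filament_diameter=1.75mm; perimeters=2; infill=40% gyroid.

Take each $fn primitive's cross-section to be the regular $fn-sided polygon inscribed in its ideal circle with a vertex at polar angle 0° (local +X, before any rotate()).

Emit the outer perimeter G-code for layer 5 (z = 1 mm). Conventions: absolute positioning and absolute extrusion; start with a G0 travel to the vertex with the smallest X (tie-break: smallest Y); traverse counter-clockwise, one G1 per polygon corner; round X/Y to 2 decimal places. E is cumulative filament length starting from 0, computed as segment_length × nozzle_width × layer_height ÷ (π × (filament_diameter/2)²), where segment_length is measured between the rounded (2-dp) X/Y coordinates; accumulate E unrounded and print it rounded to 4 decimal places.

At z = 1 mm: the cylinder: section is a regular 12-gon, circumradius r=9; (rotated 75° about Z; rotation is an isometry so areas/perimeters/island counts are preserved). The outline is a single polygon with 12 vertices. Extrusion per mm of travel: 0.4 × 0.2 / (π × 0.875²) = 0.033260. Accumulating E over each segment gives final E = 1.8586.

G0 X-8.69 Y-2.33 Z1.00
G1 X-6.36 Y-6.36 E0.1548
G1 X-2.33 Y-8.69 E0.3097
G1 X2.33 Y-8.69 E0.4646
G1 X6.36 Y-6.36 E0.6195
G1 X8.69 Y-2.33 E0.7743
G1 X8.69 Y2.33 E0.9293
G1 X6.36 Y6.36 E1.0841
G1 X2.33 Y8.69 E1.2390
G1 X-2.33 Y8.69 E1.3939
G1 X-6.36 Y6.36 E1.5488
G1 X-8.69 Y2.33 E1.7036
G1 X-8.69 Y-2.33 E1.8586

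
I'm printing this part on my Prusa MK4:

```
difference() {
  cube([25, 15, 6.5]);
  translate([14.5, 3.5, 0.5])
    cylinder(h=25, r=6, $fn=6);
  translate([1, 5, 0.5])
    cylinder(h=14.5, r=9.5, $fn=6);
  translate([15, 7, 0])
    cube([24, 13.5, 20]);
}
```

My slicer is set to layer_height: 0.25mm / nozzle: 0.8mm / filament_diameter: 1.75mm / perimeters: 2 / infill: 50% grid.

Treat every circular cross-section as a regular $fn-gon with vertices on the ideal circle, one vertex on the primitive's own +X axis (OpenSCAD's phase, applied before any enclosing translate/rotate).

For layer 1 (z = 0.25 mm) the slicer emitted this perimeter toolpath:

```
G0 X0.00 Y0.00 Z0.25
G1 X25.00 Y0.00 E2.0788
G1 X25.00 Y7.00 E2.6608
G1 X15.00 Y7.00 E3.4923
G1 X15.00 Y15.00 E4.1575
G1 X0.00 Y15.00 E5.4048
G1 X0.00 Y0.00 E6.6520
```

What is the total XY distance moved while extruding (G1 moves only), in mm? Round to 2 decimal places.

80.00 mm

Sum the Euclidean lengths of each G1 segment: total = 80.00 mm.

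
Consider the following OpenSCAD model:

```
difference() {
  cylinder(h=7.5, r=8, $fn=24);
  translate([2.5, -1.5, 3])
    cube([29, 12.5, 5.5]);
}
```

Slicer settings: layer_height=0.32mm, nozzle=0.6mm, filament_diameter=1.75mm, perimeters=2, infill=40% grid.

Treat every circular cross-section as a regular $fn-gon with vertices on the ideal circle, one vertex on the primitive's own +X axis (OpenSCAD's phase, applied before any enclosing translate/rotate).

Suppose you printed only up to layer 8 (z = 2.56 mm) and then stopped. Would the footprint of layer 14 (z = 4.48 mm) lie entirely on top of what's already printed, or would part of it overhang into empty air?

Compare the two slices. At z = 2.56: the r=8 cylinder gives a regular 24-gon of circumradius 8 (constant along its height) (area = (24/2)·8.000²·sin(360°/24) = 198.77 mm²); the cube at (2.5, -1.5) does not reach this height (z outside [3, 8.5]); Taking the first minus the rest: none of the subtracted shapes is present at this height, so the r=8 cylinder is unchanged — area = 198.77 mm². At z = 4.48: the cylinder: section is a regular 24-gon, circumradius r=8 (area = (24/2)·8.000²·sin(360°/24) = 198.77 mm²); the 29×12.5 cube at (2.5, -1.5) contributes its full rectangle (area 362.50 mm²); After the difference (first − rest): starting from the r=8 cylinder (198.77 mm²), the 29×12.5 cube at (2.5, -1.5) partially overlaps it — only the 38.23 mm² overlap (of its 362.50 mm²) is removed, clipping the outline — area = 160.54 mm². Checking containment: the cross-section at z = 4.48 is a subset of the cross-section at z = 2.56.

entirely on top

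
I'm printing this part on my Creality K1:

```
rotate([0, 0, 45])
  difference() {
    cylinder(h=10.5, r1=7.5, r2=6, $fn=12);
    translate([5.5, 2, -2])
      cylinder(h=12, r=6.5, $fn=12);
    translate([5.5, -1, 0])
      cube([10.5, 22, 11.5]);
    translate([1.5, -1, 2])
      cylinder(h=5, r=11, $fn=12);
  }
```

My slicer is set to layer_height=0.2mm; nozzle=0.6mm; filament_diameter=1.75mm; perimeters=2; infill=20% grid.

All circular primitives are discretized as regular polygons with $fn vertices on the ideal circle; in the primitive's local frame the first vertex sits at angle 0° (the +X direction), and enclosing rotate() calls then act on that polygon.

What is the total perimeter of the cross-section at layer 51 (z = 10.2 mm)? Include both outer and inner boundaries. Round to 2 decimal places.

37.70 mm

At z = 10.2 mm: the cone: at t=0.971 of its height the radius interpolates to r₁+(r₂−r₁)t = 6.043, giving a regular 12-gon of that circumradius (perimeter = 2·12·6.043·sin(180°/12) = 37.54 mm); the cylinder at (5.5, 2) is absent (z outside [-2, 10]); the cube at (5.5, -1) (footprint 10.5×22) is included at this height (perimeter 65.00 mm); the cylinder at (1.5, -1) is absent (z outside [2, 7]); Taking the first minus the rest: starting from the cone, the 10.5×22 cube at (5.5, -1) partially overlaps it — only the 0.96 mm² overlap (of its 231.00 mm²) is removed, clipping the outline — boundary = 37.70 mm; (rotated 45° about Z; rotation is an isometry so areas/perimeters/island counts are preserved). Overall, the cross-section is a single solid region. Total boundary length (outer) = 37.70 mm.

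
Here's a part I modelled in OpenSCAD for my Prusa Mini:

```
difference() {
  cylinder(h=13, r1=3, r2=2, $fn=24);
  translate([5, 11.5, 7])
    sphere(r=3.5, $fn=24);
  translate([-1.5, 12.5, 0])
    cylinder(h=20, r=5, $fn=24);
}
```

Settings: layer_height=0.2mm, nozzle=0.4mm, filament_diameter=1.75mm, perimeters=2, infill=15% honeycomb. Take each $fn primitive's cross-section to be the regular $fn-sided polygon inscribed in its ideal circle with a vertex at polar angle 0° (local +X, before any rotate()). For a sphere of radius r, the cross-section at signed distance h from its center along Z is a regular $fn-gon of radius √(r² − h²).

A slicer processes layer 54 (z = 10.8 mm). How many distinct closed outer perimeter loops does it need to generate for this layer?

At z = 10.8 mm: the cone contributes a regular 24-gon of circumradius 2.169 (interpolated between r1=3 and r2=2 at t=0.831); the sphere at (5, 11.5) is absent (|z−center|=3.800 > r=3.5); the r=5 cylinder at (-1.5, 12.5) gives a regular 24-gon of circumradius 5 (constant along its height); Subtracting the remaining from the first: starting from the cone, the r=5 cylinder at (-1.5, 12.5) misses the remaining region (no effect) — 1 connected region. The result has 1 disconnected region.

1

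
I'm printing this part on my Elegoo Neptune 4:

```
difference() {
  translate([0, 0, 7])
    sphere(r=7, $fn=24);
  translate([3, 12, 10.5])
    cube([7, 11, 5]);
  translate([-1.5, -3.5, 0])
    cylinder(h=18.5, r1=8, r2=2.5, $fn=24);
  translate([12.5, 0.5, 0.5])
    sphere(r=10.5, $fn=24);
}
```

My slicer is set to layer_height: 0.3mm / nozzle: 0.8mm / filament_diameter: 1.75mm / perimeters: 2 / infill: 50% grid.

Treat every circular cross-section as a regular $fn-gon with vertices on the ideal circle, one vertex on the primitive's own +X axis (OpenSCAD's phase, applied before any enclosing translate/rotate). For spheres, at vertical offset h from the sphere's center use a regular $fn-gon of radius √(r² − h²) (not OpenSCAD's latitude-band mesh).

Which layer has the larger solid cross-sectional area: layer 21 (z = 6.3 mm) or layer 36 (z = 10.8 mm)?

layer 36 (z = 10.8 mm)

Layer 21 (z = 6.3): the r=7 sphere contributes a regular 24-gon of circumradius √(7²−0.7²) = 6.965 (area = (24/2)·6.965²·sin(360°/24) = 150.66 mm²); the cube at (3, 12) does not reach this height (z outside [10.5, 15.5]); the cone at (-1.5, -3.5): at t=0.341 of its height the radius interpolates to r₁+(r₂−r₁)t = 6.127, giving a regular 24-gon of that circumradius (area = (24/2)·6.127²·sin(360°/24) = 116.59 mm²); the r=10.5 sphere at (12.5, 0.5) contributes a regular 24-gon of circumradius √(10.5²−5.8²) = 8.753 (area = (24/2)·8.753²·sin(360°/24) = 237.94 mm²); Subtracting the remaining from the first: starting from the r=7 sphere (150.66 mm²), the cone at (-1.5, -3.5) partially overlaps it — only the 83.54 mm² overlap (of its 116.59 mm²) is removed, clipping the outline; the r=10.5 sphere at (12.5, 0.5) partially overlaps it — only the 19.34 mm² overlap (of its 237.94 mm²) is removed, clipping the outline — area = 47.78 mm². So its area = 47.78 mm². Layer 36 (z = 10.8): the r=7 sphere contributes a regular 24-gon of circumradius √(7²−3.8²) = 5.879 (area = (24/2)·5.879²·sin(360°/24) = 107.34 mm²); the 7×11 cube at (3, 12) contributes its full rectangle (area 77.00 mm²); the cone at (-1.5, -3.5) (r1=8→r2=2.5) has section circumradius 4.789 here — a regular 24-gon (area = (24/2)·4.789²·sin(360°/24) = 71.24 mm²); the sphere at (12.5, 0.5): section is a regular 24-gon, circumradius = √(r²−h²) = √(10.5²−10.3²) = 2.040 (area = (24/2)·2.040²·sin(360°/24) = 12.92 mm²); Taking the first minus the rest: starting from the r=7 sphere (107.34 mm²), the 7×11 cube at (3, 12) misses the remaining region (no effect); the cone at (-1.5, -3.5) partially overlaps it — only the 48.04 mm² overlap (of its 71.24 mm²) is removed, clipping the outline; the r=10.5 sphere at (12.5, 0.5) misses the remaining region (no effect) — area = 59.29 mm². So its area = 59.29 mm². Layer 36 is larger (59.29 vs 47.78 mm²).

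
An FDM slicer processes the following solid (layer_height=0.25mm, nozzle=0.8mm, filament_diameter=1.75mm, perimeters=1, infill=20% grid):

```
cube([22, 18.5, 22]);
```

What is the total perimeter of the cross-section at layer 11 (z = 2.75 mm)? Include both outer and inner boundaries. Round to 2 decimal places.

81.00 mm

At z = 2.75 mm: the 22×18.5 cube contributes its full rectangle (perimeter 81.00 mm). Overall, the cross-section is a single solid region. Total boundary length (outer) = 81.00 mm.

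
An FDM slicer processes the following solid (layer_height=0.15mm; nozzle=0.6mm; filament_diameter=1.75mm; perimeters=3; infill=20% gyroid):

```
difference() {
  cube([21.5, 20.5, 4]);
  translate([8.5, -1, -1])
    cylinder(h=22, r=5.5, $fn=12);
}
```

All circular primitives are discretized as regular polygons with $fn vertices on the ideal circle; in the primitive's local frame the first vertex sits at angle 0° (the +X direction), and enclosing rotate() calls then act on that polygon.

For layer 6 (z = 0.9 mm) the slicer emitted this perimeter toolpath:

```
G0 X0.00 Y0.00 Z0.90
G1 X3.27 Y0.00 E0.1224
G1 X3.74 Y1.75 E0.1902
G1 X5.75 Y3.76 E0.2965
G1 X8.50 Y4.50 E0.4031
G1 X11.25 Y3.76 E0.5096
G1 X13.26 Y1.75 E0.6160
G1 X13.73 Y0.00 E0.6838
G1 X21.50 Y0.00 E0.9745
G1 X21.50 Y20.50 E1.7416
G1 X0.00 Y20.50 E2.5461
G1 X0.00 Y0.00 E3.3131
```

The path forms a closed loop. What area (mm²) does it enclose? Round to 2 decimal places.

406.14 mm²

Apply the shoelace formula to the sequence of (X, Y) vertices; enclosed area = 406.14 mm².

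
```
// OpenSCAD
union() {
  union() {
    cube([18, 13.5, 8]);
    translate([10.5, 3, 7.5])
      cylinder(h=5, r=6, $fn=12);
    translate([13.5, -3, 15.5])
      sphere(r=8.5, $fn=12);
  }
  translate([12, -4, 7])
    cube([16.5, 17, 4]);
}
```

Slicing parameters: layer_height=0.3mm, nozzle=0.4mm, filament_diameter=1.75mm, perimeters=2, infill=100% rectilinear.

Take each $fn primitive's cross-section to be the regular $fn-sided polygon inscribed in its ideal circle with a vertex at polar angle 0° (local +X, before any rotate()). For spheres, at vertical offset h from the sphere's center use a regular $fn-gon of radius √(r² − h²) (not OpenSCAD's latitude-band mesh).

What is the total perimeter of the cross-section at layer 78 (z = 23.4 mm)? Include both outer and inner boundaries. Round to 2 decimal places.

At z = 23.4 mm: the cube does not reach this height (z outside [0, 8]); the cylinder at (10.5, 3) is absent (z outside [7.5, 12.5]); the r=8.5 sphere at (13.5, -3) slices to a regular 12-gon of circumradius 3.137 (√(r²−h²) with h=7.9 from center) (perimeter = 2·12·3.137·sin(180°/12) = 19.49 mm); Merging all regions: only the r=8.5 sphere at (13.5, -3) is present, so the union is just that shape — boundary = 19.49 mm; the cube at (12, -4) does not reach this height (z outside [7, 11]); Combining (union): only the result so far is present, so the union is just that shape — boundary = 19.49 mm. Overall, the cross-section is a single solid region. Total boundary length (outer) = 19.49 mm.

19.49 mm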